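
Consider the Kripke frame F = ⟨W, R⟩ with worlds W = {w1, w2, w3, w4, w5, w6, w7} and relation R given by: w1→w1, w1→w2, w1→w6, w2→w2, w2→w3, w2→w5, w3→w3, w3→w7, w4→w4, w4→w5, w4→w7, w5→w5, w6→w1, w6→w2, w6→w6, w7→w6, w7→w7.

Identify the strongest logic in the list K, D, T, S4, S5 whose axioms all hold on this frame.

Serial (axiom D): yes — every world has a successor (e.g. w1 R w1).
Reflexive (axiom T): yes — every world is R-related to itself.
Transitive (axiom 4): no — w1 R w2 and w2 R w3, but not w1 R w3.
Euclidean (axiom 5): no — w1 R w2 and w1 R w6, but not w2 R w6.
So F validates K, D, T; S4 would additionally require R to be transitive. The strongest is T.

T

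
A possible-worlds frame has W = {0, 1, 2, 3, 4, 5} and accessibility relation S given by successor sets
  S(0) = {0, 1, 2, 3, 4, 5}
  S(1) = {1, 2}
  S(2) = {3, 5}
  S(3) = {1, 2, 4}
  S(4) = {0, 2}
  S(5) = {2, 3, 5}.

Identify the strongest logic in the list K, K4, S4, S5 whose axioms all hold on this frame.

K

Transitive (axiom 4): no — 1 S 2 and 2 S 3, but not 1 S 3.
Reflexive (axiom T): no — 2 is not related to itself.
Euclidean (axiom 5): no — 0 S 1 and 0 S 3, but not 1 S 3.
So F validates K; K4 would additionally require S to be transitive. The strongest is K.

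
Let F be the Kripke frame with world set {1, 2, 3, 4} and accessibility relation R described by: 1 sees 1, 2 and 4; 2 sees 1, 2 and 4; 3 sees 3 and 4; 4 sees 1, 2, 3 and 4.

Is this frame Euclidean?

No

Euclidean: no — 4 R 1 and 4 R 3, but not 1 R 3.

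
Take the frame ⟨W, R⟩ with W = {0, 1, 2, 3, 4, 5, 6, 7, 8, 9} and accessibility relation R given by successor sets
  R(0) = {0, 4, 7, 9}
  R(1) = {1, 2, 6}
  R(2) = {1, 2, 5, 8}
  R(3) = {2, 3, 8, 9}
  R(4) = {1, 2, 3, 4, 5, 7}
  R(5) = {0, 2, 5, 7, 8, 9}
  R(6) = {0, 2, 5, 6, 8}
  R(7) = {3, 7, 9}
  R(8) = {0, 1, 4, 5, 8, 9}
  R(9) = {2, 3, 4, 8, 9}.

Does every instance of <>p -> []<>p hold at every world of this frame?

No

Axiom 5 corresponds to the accessibility relation being Euclidean.
Euclidean: no — 0 R 4 and 0 R 9, but not 4 R 9.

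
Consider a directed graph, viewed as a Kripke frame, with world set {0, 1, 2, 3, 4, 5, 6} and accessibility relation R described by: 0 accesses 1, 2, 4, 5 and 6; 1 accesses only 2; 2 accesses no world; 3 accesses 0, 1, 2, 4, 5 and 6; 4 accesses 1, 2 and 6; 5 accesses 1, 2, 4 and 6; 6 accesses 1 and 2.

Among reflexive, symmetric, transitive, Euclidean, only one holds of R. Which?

Reflexive: no — 0 is not related to itself.
Symmetric: no — 0 R 1 but not 1 R 0.
Transitive: yes — every two-step R-path is closed by a direct edge.
Euclidean: no — 0 R 1 and 0 R 4, but not 1 R 4.
Only transitive holds.

transitive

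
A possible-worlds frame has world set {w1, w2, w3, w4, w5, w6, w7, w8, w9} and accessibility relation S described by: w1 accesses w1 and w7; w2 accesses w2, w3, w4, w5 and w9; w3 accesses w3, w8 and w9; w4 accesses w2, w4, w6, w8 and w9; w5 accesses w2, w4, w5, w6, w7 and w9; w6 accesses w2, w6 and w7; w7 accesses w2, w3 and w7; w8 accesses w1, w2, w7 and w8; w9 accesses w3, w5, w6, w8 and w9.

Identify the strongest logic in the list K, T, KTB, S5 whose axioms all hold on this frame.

T

Reflexive (axiom T): yes — every world is S-related to itself.
Symmetric (axiom B): no — w1 S w7 but not w7 S w1.
Euclidean (axiom 5): no — w2 S w3 and w2 S w4, but not w3 S w4.
So F validates K, T; KTB would additionally require S to be symmetric. The strongest is T.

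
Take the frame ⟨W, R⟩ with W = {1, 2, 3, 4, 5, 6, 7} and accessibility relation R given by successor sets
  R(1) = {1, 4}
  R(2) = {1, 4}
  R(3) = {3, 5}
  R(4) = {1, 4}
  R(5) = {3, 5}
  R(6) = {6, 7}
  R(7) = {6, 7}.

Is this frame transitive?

Yes

Transitive: yes — every two-step R-path is closed by a direct edge.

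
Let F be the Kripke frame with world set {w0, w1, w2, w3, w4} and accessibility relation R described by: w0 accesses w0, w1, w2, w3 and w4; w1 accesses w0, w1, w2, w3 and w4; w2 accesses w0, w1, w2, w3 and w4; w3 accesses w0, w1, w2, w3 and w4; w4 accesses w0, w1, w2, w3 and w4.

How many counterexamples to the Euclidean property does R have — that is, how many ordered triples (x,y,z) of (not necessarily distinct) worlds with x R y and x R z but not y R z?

0

R is Euclidean; there are no such tuples.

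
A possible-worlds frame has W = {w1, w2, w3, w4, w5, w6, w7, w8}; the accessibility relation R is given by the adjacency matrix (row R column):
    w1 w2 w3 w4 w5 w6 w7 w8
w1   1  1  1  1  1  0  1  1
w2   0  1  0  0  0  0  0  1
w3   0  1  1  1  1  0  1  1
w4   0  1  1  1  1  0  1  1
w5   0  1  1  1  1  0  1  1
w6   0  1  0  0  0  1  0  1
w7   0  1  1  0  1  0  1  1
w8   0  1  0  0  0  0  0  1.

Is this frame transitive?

No

Transitive: no — w7 R w3 and w3 R w4, but not w7 R w4.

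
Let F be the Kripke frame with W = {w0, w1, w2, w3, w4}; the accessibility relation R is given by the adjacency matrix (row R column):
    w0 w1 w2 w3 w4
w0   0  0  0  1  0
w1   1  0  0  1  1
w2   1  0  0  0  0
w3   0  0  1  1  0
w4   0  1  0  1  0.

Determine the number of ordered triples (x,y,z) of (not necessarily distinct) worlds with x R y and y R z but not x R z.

Enumerating: (w0,w3,w2), (w1,w3,w2), (w1,w4,w1), (w2,w0,w3), (w3,w2,w0), (w4,w1,w0), (w4,w1,w4), (w4,w3,w2).

8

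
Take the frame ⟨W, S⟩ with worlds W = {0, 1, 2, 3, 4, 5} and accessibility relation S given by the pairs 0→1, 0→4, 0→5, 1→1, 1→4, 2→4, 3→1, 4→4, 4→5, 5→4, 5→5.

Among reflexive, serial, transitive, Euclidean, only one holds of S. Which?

serial

Reflexive: no — 0 is not related to itself.
Serial: yes — every world has a successor (e.g. 0 S 1).
Transitive: no — 1 S 4 and 4 S 5, but not 1 S 5.
Euclidean: no — 0 S 1 and 0 S 5, but not 1 S 5.
Only serial holds.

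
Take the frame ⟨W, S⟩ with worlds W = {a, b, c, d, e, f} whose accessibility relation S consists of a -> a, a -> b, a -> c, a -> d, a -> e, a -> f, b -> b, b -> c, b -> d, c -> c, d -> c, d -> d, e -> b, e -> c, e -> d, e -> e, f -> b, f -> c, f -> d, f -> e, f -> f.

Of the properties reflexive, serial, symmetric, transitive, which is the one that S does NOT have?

symmetric

Reflexive: yes — every world is S-related to itself.
Serial: yes — every world has a successor (e.g. a S a).
Symmetric: no — a S b but not b S a.
Transitive: yes — every two-step S-path is closed by a direct edge.
Only symmetric fails.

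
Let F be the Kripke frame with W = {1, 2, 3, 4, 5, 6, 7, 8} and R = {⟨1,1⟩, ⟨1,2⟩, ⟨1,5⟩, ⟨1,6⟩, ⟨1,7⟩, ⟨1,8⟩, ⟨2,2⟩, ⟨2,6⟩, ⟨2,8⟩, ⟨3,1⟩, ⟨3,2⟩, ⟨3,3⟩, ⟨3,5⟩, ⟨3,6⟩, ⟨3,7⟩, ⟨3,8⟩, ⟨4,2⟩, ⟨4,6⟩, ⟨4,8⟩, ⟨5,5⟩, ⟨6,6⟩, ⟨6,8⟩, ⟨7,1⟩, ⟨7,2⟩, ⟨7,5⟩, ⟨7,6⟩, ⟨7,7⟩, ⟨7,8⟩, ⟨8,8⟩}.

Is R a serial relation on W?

Yes

Serial: yes — every world has a successor (e.g. 1 R 1).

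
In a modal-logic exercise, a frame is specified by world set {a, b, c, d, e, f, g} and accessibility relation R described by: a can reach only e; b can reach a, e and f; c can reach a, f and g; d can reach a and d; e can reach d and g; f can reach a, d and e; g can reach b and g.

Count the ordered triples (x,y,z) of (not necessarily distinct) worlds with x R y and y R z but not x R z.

Enumerating: (a,e,d), (a,e,g), (b,e,d), (b,e,g), (b,f,d), (c,a,e), (c,f,d), (c,f,e), (c,g,b), (d,a,e), (e,d,a), (e,g,b), (f,e,g), (g,b,a), (g,b,e), (g,b,f).

16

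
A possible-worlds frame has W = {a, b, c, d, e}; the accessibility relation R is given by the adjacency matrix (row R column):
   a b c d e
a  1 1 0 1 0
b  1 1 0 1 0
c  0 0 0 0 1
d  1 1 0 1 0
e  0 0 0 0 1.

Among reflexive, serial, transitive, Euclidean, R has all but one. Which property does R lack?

Reflexive: no — c is not related to itself.
Serial: yes — every world has a successor (e.g. a R a).
Transitive: yes — every two-step R-path is closed by a direct edge.
Euclidean: yes — any two successors of a common world are R-related.
Only reflexive fails.

reflexive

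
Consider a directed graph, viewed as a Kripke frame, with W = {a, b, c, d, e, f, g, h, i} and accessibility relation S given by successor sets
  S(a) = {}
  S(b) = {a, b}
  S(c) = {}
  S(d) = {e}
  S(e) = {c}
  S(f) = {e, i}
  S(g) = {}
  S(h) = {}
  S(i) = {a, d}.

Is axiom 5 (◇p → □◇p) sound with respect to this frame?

By correspondence theory, 5 is valid on a frame iff S is Euclidean.
Euclidean: no — f S e and f S i, but not e S i.

No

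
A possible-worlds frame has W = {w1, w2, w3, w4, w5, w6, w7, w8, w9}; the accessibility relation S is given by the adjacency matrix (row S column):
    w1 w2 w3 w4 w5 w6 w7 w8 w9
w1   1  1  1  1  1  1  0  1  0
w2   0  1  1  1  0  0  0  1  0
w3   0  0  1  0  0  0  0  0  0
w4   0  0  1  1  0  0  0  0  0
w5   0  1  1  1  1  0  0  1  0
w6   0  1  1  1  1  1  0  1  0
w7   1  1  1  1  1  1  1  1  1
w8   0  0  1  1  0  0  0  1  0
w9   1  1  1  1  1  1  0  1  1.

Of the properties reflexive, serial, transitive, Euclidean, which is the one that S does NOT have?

Reflexive: yes — every world is S-related to itself.
Serial: yes — every world has a successor (e.g. w1 S w1).
Transitive: yes — every two-step S-path is closed by a direct edge.
Euclidean: no — w1 S w2 and w1 S w5, but not w2 S w5.
Only Euclidean fails.

Euclidean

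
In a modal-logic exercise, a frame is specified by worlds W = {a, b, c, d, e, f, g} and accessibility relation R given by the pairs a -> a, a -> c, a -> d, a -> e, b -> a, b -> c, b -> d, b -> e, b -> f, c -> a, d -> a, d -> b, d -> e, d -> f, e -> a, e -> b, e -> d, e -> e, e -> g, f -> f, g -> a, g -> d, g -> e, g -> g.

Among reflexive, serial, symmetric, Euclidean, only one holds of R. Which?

Reflexive: no — b is not related to itself.
Serial: yes — every world has a successor (e.g. a R a).
Symmetric: no — b R a but not a R b.
Euclidean: no — a R c and a R d, but not c R d.
Only serial holds.

serial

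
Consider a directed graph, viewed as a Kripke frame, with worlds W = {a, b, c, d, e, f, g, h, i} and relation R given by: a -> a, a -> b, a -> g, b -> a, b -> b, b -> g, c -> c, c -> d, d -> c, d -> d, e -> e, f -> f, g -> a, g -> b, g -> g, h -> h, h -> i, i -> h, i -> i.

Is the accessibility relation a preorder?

Yes

Reflexive: yes — every world is R-related to itself.
Transitive: yes — every two-step R-path is closed by a direct edge.
So R is a preorder.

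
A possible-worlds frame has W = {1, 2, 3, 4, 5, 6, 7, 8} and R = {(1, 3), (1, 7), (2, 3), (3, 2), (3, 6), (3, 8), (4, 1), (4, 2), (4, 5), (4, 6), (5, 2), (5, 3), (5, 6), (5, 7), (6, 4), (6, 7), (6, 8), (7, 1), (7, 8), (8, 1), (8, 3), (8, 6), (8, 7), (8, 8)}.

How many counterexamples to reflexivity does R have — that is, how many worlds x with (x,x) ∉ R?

Enumerating: 1, 2, 3, 4, 5, 6, 7.

7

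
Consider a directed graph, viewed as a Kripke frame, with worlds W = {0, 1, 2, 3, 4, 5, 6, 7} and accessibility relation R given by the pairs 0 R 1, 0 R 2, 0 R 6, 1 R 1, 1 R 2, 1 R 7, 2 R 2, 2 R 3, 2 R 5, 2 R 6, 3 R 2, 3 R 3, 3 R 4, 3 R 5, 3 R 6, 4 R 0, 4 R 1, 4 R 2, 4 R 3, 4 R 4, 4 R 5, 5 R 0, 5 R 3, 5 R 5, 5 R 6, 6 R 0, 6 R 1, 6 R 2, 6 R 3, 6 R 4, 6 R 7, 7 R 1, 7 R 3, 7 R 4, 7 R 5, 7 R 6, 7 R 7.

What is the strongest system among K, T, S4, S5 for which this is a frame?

K

Reflexive (axiom T): no — 0 is not related to itself.
Transitive (axiom 4): no — 0 R 1 and 1 R 7, but not 0 R 7.
Euclidean (axiom 5): no — 0 R 1 and 0 R 6, but not 1 R 6.
So F validates K; T would additionally require R to be reflexive. The strongest is K.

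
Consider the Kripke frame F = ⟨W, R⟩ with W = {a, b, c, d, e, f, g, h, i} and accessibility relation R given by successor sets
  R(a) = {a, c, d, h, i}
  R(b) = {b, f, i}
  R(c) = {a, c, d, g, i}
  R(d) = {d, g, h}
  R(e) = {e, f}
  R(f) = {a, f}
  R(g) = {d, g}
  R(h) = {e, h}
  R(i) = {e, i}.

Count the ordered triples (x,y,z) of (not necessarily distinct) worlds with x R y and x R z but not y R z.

34

Enumerating: (a,c,h), (a,d,a), (a,d,c), (a,d,i), (a,h,a), (a,h,c), (a,h,d), (a,h,i), (a,i,a), (a,i,c), (a,i,d), (a,i,h), … and 22 more.
Total: 34.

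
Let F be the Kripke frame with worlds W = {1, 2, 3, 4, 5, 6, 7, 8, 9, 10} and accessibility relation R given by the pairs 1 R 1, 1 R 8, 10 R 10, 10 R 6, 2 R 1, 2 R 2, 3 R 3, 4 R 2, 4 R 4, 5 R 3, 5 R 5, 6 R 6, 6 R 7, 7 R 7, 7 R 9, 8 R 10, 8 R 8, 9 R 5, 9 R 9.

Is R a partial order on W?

Reflexive: yes — every world is R-related to itself.
Transitive: no — 1 R 8 and 8 R 10, but not 1 R 10.
Antisymmetric: yes — no distinct pair is related both ways.
So R is not a partial order.

No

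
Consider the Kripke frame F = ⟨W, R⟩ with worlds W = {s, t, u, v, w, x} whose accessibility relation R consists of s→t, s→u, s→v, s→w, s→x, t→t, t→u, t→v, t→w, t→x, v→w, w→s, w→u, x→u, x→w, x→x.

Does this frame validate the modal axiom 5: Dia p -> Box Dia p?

No

The schema 5 characterises exactly the Euclidean frames.
Euclidean: no — s R u and s R t, but not u R t.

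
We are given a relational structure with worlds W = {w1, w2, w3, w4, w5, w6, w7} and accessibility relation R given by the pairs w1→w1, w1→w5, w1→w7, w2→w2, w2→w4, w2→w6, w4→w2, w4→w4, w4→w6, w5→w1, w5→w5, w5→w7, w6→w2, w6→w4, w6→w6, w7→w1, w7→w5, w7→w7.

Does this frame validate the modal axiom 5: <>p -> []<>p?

By correspondence theory, 5 is valid on a frame iff R is Euclidean.
Euclidean: yes — any two successors of a common world are R-related.

Yes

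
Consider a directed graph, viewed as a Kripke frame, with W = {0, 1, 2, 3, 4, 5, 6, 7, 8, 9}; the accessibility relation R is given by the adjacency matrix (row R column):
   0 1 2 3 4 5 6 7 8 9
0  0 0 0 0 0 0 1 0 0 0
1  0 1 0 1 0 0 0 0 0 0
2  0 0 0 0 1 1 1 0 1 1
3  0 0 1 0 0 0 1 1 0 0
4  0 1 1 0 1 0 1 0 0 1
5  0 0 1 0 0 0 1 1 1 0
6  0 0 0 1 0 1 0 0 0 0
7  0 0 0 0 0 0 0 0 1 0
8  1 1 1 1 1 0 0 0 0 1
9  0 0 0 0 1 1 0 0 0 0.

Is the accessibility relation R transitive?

Transitive: no — 0 R 6 and 6 R 3, but not 0 R 3.

No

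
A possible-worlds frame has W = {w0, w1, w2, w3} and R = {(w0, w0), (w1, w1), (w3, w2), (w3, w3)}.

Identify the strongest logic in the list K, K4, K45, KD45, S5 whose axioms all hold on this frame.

K4

Transitive (axiom 4): yes — every two-step R-path is closed by a direct edge.
Euclidean (axiom 5): no — w3 R w2 and w3 R w2, but not w2 R w2.
Serial (axiom D): no — w2 has no R-successor.
Reflexive (axiom T): no — w2 is not related to itself.
So F validates K, K4; K45 would additionally require R to be Euclidean. The strongest is K4.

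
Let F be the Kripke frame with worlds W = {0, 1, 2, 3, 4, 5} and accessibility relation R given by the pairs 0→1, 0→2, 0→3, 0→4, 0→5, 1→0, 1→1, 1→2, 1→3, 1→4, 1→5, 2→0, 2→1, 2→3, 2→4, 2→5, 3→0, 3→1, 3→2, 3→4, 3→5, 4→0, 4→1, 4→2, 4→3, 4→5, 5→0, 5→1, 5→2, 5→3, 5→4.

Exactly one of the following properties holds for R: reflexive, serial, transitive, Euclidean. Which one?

serial

Reflexive: no — 0 is not related to itself.
Serial: yes — every world has a successor (e.g. 0 R 1).
Transitive: no — 0 R 1 and 1 R 0, but not 0 R 0.
Euclidean: no — 0 R 2 and 0 R 2, but not 2 R 2.
Only serial holds.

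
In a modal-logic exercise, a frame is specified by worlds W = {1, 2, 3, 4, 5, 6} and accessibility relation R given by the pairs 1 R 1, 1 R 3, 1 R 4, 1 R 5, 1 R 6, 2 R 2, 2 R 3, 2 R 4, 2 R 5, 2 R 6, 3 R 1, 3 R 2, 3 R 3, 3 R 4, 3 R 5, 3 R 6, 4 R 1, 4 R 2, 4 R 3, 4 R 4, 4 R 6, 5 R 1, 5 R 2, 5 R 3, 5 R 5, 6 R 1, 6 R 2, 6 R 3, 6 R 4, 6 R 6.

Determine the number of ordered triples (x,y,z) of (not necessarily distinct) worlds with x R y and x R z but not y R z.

Enumerating: (1,4,5), (1,5,4), (1,5,6), (1,6,5), (2,4,5), (2,5,4), (2,5,6), (2,6,5), (3,1,2), (3,2,1), (3,4,5), (3,5,4), … and 8 more.
Total: 20.

20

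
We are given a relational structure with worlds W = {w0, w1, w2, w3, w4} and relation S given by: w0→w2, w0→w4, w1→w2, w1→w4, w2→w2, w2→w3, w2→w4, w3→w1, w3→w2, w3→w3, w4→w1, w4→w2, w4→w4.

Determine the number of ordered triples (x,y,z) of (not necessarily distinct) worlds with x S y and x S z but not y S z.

Enumerating: (w2,w3,w4), (w2,w4,w3), (w3,w1,w1), (w3,w1,w3), (w3,w2,w1), (w4,w1,w1), (w4,w2,w1).

7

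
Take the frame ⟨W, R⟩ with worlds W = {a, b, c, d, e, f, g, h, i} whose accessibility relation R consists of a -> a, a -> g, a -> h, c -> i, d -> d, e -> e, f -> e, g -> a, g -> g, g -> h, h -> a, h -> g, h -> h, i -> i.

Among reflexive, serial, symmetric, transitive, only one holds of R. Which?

Reflexive: no — b is not related to itself.
Serial: no — b has no R-successor.
Symmetric: no — c R i but not i R c.
Transitive: yes — every two-step R-path is closed by a direct edge.
Only transitive holds.

transitive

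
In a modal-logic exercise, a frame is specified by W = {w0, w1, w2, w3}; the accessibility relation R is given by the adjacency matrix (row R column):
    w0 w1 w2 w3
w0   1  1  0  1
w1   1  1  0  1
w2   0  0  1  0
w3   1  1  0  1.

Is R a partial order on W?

No

Reflexive: yes — every world is R-related to itself.
Transitive: yes — every two-step R-path is closed by a direct edge.
Antisymmetric: no — w0 R w1 and w1 R w0 with w0 ≠ w1.
So R is not a partial order.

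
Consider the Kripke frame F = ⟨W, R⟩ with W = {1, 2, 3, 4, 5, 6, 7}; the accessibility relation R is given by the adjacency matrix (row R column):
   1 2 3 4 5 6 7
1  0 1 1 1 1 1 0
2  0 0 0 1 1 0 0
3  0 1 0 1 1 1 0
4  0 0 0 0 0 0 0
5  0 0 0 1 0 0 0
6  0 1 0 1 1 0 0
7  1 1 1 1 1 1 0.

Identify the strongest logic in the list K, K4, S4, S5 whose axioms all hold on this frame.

Transitive (axiom 4): yes — every two-step R-path is closed by a direct edge.
Reflexive (axiom T): no — 1 is not related to itself.
Euclidean (axiom 5): no — 1 R 2 and 1 R 3, but not 2 R 3.
So F validates K, K4; S4 would additionally require R to be reflexive. The strongest is K4.

K4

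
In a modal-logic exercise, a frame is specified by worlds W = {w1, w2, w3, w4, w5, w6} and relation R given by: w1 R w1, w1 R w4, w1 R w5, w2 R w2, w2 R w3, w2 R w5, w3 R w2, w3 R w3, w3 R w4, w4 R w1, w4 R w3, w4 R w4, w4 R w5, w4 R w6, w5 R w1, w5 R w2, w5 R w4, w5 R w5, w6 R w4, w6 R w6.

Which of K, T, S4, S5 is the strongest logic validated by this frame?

Reflexive (axiom T): yes — every world is R-related to itself.
Transitive (axiom 4): no — w1 R w4 and w4 R w3, but not w1 R w3.
Euclidean (axiom 5): no — w2 R w3 and w2 R w5, but not w3 R w5.
So F validates K, T; S4 would additionally require R to be transitive. The strongest is T.

T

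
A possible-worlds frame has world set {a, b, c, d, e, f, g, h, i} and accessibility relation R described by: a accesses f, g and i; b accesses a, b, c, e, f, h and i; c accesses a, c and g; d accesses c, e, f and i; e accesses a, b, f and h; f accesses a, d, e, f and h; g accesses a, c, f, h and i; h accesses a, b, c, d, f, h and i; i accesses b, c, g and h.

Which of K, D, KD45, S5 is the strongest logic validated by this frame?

D

Serial (axiom D): yes — every world has a successor (e.g. a R f).
Euclidean (axiom 5): no — a R f and a R g, but not f R g.
Transitive (axiom 4): no — a R f and f R d, but not a R d.
Reflexive (axiom T): no — a is not related to itself.
So F validates K, D; KD45 would additionally require R to be Euclidean and transitive. The strongest is D.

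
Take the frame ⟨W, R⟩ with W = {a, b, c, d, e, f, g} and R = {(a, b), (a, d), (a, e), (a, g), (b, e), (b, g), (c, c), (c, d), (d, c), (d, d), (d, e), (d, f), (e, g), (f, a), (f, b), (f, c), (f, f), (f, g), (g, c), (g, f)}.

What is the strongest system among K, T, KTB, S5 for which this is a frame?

K

Reflexive (axiom T): no — a is not related to itself.
Symmetric (axiom B): no — a R b but not b R a.
Euclidean (axiom 5): no — a R b and a R d, but not b R d.
So F validates K; T would additionally require R to be reflexive. The strongest is K.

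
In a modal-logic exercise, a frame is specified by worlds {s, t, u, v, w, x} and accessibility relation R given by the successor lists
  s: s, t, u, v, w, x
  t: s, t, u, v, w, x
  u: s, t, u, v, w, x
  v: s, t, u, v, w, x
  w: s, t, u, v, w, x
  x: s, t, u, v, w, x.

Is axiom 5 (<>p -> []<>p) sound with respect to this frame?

The schema 5 characterises exactly the Euclidean frames.
Euclidean: yes — any two successors of a common world are R-related.

Yes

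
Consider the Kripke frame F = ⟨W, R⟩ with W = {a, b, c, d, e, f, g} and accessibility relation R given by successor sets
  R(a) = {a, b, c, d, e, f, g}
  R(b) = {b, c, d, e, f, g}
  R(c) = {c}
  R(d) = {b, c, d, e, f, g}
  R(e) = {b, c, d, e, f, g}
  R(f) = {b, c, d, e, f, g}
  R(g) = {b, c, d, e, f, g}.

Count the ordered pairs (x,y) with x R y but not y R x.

Enumerating: (a,b), (a,c), (a,d), (a,e), (a,f), (a,g), (b,c), (d,c), (e,c), (f,c), (g,c).

11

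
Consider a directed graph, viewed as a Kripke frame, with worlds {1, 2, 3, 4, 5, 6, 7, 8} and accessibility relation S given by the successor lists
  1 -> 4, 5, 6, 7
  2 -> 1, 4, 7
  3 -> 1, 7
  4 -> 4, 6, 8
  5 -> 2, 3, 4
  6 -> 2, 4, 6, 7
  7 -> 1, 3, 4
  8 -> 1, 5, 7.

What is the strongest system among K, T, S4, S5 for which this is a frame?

Reflexive (axiom T): no — 1 is not related to itself.
Transitive (axiom 4): no — 1 S 4 and 4 S 8, but not 1 S 8.
Euclidean (axiom 5): no — 1 S 4 and 1 S 5, but not 4 S 5.
So F validates K; T would additionally require S to be reflexive. The strongest is K.

K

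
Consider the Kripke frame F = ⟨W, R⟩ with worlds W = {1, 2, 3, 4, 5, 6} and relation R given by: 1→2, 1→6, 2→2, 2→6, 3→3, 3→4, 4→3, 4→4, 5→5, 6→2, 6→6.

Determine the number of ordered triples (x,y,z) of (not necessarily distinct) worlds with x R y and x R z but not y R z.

0

R is Euclidean; there are no such tuples.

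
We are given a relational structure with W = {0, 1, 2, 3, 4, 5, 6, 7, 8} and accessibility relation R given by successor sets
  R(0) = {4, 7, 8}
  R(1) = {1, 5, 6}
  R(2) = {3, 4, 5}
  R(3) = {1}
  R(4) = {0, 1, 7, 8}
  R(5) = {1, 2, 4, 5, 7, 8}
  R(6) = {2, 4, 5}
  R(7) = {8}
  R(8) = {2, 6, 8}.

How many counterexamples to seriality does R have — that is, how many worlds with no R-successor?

R is serial; there are no such worlds.

0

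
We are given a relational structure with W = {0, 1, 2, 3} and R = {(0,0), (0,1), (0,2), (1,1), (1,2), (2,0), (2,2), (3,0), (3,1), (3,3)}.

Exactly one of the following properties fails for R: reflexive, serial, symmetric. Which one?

symmetric

Reflexive: yes — every world is R-related to itself.
Serial: yes — every world has a successor (e.g. 0 R 0).
Symmetric: no — 0 R 1 but not 1 R 0.
Only symmetric fails.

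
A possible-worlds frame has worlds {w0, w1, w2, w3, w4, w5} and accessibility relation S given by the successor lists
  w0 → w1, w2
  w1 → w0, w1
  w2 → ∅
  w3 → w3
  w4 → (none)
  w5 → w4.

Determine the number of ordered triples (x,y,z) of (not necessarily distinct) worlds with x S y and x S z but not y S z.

Enumerating: (w0,w1,w2), (w0,w2,w1), (w0,w2,w2), (w1,w0,w0), (w5,w4,w4).

5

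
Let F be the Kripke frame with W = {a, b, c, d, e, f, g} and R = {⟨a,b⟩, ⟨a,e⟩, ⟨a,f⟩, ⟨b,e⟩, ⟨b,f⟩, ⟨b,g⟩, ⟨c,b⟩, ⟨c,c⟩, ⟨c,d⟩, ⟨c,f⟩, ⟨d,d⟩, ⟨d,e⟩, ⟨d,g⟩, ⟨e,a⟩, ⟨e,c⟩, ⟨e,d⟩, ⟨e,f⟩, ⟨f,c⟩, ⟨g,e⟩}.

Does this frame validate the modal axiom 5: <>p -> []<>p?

No

Axiom 5 corresponds to the accessibility relation being Euclidean.
Euclidean: no — a R e and a R b, but not e R b.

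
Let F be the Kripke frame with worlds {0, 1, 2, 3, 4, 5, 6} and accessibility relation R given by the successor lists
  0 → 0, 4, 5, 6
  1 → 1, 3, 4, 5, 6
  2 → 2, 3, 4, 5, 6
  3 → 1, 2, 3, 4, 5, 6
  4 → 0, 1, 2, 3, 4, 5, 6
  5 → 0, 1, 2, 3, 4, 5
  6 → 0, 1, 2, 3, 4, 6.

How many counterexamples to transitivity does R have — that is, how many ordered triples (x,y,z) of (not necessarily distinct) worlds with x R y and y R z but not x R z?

36

Enumerating: (0,4,1), (0,4,2), (0,4,3), (0,5,1), (0,5,2), (0,5,3), (0,6,1), (0,6,2), (0,6,3), (1,3,2), (1,4,0), (1,4,2), … and 24 more.
Total: 36.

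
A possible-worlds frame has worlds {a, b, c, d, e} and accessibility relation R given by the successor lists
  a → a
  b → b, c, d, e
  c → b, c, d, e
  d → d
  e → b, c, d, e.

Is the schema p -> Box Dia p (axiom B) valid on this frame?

No

By correspondence theory, B is valid on a frame iff R is symmetric.
Symmetric: no — b R d but not d R b.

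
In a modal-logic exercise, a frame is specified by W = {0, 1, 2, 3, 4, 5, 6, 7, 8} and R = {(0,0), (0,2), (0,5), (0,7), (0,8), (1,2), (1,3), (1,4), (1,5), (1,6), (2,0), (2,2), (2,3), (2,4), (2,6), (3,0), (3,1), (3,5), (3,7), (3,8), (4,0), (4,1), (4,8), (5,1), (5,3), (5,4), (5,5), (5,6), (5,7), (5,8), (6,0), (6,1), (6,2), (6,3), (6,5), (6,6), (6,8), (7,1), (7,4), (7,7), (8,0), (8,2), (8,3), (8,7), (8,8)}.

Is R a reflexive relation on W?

No

Reflexive: no — 1 is not related to itself.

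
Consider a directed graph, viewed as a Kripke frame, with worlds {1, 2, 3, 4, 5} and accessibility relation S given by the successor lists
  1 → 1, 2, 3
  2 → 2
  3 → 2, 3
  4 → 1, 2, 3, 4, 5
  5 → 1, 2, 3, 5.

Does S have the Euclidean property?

No

Euclidean: no — 1 S 2 and 1 S 3, but not 2 S 3.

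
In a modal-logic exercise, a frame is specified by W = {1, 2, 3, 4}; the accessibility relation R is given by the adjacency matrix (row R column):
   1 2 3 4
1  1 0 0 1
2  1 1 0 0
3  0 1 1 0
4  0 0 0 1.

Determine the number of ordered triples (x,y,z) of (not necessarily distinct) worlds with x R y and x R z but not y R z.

3

Enumerating: (1,4,1), (2,1,2), (3,2,3).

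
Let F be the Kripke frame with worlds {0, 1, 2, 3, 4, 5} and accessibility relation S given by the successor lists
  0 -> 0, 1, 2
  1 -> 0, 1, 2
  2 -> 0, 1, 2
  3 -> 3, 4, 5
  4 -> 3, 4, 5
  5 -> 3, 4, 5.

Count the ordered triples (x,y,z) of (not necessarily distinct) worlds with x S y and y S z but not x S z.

0

S is transitive; there are no such tuples.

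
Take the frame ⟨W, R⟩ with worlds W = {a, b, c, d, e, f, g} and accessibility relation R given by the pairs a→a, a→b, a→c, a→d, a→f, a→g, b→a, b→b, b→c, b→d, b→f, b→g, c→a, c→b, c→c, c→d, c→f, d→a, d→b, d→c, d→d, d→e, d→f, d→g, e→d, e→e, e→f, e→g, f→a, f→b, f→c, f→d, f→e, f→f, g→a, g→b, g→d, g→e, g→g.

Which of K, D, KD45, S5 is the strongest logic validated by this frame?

D

Serial (axiom D): yes — every world has a successor (e.g. a R a).
Euclidean (axiom 5): no — a R c and a R g, but not c R g.
Transitive (axiom 4): no — a R d and d R e, but not a R e.
Reflexive (axiom T): yes — every world is R-related to itself.
So F validates K, D; KD45 would additionally require R to be Euclidean and transitive. The strongest is D.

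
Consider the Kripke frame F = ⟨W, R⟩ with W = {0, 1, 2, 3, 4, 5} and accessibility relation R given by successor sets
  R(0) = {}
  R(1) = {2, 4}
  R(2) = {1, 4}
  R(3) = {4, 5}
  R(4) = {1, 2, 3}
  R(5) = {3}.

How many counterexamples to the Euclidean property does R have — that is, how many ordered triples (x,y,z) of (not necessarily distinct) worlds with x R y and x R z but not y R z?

16

Enumerating: (1,2,2), (1,4,4), (2,1,1), (2,4,4), (3,4,4), (3,4,5), (3,5,4), (3,5,5), (4,1,1), (4,1,3), (4,2,2), (4,2,3), (4,3,1), (4,3,2), (4,3,3), (5,3,3).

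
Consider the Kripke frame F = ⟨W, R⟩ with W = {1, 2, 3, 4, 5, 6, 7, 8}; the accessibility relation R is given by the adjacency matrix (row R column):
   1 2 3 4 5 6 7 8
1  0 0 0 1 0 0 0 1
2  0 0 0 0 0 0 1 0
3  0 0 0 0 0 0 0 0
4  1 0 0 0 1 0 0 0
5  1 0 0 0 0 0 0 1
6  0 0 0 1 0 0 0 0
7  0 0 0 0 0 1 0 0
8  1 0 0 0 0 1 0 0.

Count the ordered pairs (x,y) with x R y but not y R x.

7

Enumerating: (2,7), (4,5), (5,1), (5,8), (6,4), (7,6), (8,6).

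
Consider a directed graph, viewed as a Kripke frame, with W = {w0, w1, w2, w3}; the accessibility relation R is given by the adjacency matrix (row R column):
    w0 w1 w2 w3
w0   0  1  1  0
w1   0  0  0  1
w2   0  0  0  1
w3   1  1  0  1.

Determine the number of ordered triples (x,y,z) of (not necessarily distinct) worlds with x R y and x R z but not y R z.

Enumerating: (w0,w1,w1), (w0,w1,w2), (w0,w2,w1), (w0,w2,w2), (w3,w0,w0), (w3,w0,w3), (w3,w1,w0), (w3,w1,w1).

8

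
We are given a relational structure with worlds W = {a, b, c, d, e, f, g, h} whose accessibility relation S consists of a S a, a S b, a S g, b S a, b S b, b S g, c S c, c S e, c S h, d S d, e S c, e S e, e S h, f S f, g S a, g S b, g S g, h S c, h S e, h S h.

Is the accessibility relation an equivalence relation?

Yes

Reflexive: yes — every world is S-related to itself.
Symmetric: yes — every pair in S has its reverse in S.
Transitive: yes — every two-step S-path is closed by a direct edge.
So S is an equivalence relation.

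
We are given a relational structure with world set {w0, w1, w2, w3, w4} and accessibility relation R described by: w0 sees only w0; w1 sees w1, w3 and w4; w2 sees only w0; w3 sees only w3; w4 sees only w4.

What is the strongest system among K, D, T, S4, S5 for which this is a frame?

Serial (axiom D): yes — every world has a successor (e.g. w0 R w0).
Reflexive (axiom T): no — w2 is not related to itself.
Transitive (axiom 4): yes — every two-step R-path is closed by a direct edge.
Euclidean (axiom 5): no — w1 R w3 and w1 R w4, but not w3 R w4.
So F validates K, D; T would additionally require R to be reflexive. The strongest is D.

D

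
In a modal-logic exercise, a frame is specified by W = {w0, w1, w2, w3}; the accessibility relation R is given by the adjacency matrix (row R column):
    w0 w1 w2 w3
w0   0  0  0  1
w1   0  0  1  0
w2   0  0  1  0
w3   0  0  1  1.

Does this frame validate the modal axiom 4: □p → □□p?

Axiom 4 corresponds to the accessibility relation being transitive.
Transitive: no — w0 R w3 and w3 R w2, but not w0 R w2.

No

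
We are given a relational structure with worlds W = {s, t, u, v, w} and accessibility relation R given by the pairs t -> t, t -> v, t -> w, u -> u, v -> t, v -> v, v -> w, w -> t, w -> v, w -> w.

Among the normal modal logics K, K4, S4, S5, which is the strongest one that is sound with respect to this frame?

Transitive (axiom 4): yes — every two-step R-path is closed by a direct edge.
Reflexive (axiom T): no — s is not related to itself.
Euclidean (axiom 5): yes — any two successors of a common world are R-related.
So F validates K, K4; S4 would additionally require R to be reflexive. The strongest is K4.

K4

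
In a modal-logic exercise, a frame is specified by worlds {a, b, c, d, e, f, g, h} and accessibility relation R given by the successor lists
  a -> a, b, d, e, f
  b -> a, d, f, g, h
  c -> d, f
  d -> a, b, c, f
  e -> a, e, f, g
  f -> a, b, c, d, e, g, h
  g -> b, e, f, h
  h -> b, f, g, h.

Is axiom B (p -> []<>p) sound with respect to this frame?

The schema B characterises exactly the symmetric frames.
Symmetric: yes — every pair in R has its reverse in R.

Yes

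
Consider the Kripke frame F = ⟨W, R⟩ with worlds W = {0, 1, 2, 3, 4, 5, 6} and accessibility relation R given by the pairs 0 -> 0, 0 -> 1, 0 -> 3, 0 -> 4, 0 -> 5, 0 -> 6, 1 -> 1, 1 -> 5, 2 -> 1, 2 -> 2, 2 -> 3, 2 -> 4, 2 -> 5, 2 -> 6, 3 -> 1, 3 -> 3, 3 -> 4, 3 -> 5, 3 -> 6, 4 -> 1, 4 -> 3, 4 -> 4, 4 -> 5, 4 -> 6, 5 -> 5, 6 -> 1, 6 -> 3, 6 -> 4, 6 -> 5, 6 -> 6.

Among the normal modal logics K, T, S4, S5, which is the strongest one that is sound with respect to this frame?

Reflexive (axiom T): yes — every world is R-related to itself.
Transitive (axiom 4): yes — every two-step R-path is closed by a direct edge.
Euclidean (axiom 5): no — 0 R 1 and 0 R 3, but not 1 R 3.
So F validates K, T, S4; S5 would additionally require R to be Euclidean. The strongest is S4.

S4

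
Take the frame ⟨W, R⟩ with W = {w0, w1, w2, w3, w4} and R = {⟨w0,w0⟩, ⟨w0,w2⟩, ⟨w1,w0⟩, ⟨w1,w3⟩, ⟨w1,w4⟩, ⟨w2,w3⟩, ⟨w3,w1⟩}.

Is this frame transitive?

No

Transitive: no — w0 R w2 and w2 R w3, but not w0 R w3.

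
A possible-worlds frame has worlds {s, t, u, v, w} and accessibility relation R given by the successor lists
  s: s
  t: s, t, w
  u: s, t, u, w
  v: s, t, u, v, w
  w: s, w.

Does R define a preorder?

Yes

Reflexive: yes — every world is R-related to itself.
Transitive: yes — every two-step R-path is closed by a direct edge.
So R is a preorder.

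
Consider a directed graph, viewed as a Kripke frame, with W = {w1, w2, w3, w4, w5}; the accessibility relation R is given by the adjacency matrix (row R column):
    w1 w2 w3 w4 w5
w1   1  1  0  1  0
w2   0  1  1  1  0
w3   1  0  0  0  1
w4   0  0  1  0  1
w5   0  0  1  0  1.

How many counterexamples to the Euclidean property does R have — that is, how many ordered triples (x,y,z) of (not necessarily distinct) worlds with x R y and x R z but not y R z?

13

Enumerating: (w1,w2,w1), (w1,w4,w1), (w1,w4,w2), (w1,w4,w4), (w2,w3,w2), (w2,w3,w3), (w2,w3,w4), (w2,w4,w2), (w2,w4,w4), (w3,w1,w5), (w3,w5,w1), (w4,w3,w3), (w5,w3,w3).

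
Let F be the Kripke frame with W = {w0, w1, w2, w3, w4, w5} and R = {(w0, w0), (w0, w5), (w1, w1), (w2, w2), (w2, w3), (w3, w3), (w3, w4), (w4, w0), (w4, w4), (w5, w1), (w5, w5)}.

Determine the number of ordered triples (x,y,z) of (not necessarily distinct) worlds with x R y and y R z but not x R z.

Enumerating: (w0,w5,w1), (w2,w3,w4), (w3,w4,w0), (w4,w0,w5).

4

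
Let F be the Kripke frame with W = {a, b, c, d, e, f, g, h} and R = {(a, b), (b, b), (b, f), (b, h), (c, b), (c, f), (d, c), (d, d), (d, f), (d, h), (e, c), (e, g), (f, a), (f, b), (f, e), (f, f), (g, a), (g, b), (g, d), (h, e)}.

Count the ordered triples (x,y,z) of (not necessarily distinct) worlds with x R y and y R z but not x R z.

Enumerating: (a,b,f), (a,b,h), (b,f,a), (b,f,e), (b,h,e), (c,b,h), (c,f,a), (c,f,e), (d,c,b), (d,f,a), (d,f,b), (d,f,e), … and 16 more.
Total: 28.

28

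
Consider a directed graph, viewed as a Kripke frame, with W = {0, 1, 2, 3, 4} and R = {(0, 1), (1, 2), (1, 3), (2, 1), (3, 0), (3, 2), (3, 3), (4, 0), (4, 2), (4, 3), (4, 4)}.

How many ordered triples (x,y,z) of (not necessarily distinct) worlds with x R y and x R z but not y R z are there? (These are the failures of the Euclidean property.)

19

Enumerating: (0,1,1), (1,2,2), (1,2,3), (2,1,1), (3,0,0), (3,0,2), (3,0,3), (3,2,0), (3,2,2), (3,2,3), (4,0,0), (4,0,2), … and 7 more.
Total: 19.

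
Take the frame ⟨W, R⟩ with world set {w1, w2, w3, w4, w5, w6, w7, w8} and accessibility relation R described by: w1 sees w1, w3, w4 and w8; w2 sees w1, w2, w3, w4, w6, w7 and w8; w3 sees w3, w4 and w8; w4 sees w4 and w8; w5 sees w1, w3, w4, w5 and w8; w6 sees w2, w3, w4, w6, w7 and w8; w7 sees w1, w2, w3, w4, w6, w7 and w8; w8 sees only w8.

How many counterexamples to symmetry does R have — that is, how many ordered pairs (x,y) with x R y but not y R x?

Enumerating: (w1,w3), (w1,w4), (w1,w8), (w2,w1), (w2,w3), (w2,w4), (w2,w8), (w3,w4), (w3,w8), (w4,w8), (w5,w1), (w5,w3), … and 9 more.
Total: 21.

21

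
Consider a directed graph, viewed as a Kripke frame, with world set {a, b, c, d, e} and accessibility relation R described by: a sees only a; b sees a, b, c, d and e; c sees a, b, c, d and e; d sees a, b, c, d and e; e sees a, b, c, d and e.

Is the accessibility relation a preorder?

Reflexive: yes — every world is R-related to itself.
Transitive: yes — every two-step R-path is closed by a direct edge.
So R is a preorder.

Yes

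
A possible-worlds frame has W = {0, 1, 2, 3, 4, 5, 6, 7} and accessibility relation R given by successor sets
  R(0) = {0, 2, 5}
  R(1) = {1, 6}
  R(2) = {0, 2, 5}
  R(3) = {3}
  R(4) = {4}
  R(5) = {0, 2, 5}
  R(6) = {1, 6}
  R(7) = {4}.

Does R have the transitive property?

Yes

Transitive: yes — every two-step R-path is closed by a direct edge.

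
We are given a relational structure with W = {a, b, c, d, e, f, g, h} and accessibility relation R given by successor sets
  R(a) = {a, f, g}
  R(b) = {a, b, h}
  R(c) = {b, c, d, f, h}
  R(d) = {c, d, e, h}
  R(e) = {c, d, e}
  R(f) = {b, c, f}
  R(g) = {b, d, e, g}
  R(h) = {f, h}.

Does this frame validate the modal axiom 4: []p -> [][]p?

No

By correspondence theory, 4 is valid on a frame iff R is transitive.
Transitive: no — a R f and f R b, but not a R b.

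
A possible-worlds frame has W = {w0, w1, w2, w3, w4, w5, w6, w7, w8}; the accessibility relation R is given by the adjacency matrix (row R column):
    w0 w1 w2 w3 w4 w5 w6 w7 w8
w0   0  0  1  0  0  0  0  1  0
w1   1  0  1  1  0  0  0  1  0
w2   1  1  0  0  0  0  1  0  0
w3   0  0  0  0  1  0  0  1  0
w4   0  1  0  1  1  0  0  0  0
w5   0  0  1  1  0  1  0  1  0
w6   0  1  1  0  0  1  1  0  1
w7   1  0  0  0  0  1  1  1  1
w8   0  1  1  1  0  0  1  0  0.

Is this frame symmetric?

Symmetric: no — w1 R w0 but not w0 R w1.

No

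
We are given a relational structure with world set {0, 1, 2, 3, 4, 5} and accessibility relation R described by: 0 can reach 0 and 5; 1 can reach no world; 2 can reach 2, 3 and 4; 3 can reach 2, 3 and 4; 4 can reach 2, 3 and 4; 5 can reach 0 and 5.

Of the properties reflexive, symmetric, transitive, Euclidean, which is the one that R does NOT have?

Reflexive: no — 1 is not related to itself.
Symmetric: yes — every pair in R has its reverse in R.
Transitive: yes — every two-step R-path is closed by a direct edge.
Euclidean: yes — any two successors of a common world are R-related.
Only reflexive fails.

reflexive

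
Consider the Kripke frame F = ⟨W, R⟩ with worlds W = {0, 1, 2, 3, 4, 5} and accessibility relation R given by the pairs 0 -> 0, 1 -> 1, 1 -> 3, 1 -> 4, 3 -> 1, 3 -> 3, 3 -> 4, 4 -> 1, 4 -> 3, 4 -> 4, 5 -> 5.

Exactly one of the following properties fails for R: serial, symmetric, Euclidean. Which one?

Serial: no — 2 has no R-successor.
Symmetric: yes — every pair in R has its reverse in R.
Euclidean: yes — any two successors of a common world are R-related.
Only serial fails.

serial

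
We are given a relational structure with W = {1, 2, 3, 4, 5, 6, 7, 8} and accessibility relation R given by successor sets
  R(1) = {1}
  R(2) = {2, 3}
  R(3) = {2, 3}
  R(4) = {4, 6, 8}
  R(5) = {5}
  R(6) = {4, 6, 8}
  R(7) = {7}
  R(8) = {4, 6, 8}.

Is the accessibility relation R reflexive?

Yes

Reflexive: yes — every world is R-related to itself.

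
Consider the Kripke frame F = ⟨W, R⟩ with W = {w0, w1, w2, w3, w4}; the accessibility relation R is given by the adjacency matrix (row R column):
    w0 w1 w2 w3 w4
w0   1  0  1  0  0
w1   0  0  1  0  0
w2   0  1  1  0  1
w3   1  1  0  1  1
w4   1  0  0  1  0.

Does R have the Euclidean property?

No

Euclidean: no — w2 R w1 and w2 R w4, but not w1 R w4.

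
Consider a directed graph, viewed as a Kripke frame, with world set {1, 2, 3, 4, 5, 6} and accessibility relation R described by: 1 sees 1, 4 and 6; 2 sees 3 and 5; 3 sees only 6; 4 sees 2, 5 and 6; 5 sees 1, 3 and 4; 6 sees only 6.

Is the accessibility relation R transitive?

No

Transitive: no — 1 R 4 and 4 R 2, but not 1 R 2.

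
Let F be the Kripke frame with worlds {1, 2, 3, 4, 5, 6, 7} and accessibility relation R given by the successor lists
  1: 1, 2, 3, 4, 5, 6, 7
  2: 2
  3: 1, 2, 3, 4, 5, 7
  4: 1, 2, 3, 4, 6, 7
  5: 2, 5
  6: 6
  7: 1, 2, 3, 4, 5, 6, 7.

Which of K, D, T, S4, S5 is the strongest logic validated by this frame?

T

Serial (axiom D): yes — every world has a successor (e.g. 1 R 1).
Reflexive (axiom T): yes — every world is R-related to itself.
Transitive (axiom 4): no — 3 R 1 and 1 R 6, but not 3 R 6.
Euclidean (axiom 5): no — 1 R 2 and 1 R 3, but not 2 R 3.
So F validates K, D, T; S4 would additionally require R to be transitive. The strongest is T.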